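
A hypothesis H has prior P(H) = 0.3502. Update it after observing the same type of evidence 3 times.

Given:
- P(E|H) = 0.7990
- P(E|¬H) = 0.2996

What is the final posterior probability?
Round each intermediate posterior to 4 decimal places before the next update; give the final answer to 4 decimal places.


Sequential Bayesian updating:

Initial prior: P(H) = 0.3502

Update 1:
  P(E) = 0.7990 × 0.3502 + 0.2996 × 0.6498 = 0.27980980 + 0.19468008 = 0.47448988
  P(H|E) = 0.27980980 / 0.47448988 = 0.5897

Update 2:
  P(E) = 0.7990 × 0.5897 + 0.2996 × 0.4103 = 0.47117030 + 0.12292588 = 0.59409618
  P(H|E) = 0.47117030 / 0.59409618 = 0.7931

Update 3:
  P(E) = 0.7990 × 0.7931 + 0.2996 × 0.2069 = 0.63368690 + 0.06198724 = 0.69567414
  P(H|E) = 0.63368690 / 0.69567414 = 0.9109

Final posterior: 0.9109


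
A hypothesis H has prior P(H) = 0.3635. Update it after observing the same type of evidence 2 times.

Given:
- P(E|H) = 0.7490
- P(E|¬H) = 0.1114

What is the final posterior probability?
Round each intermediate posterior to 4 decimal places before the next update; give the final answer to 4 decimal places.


Sequential Bayesian updating:

Initial prior: P(H) = 0.3635

Update 1:
  P(E) = 0.7490 × 0.3635 + 0.1114 × 0.6365 = 0.27226150 + 0.07090610 = 0.34316760
  P(H|E) = 0.27226150 / 0.34316760 = 0.7934

Update 2:
  P(E) = 0.7490 × 0.7934 + 0.1114 × 0.2066 = 0.59425660 + 0.02301524 = 0.61727184
  P(H|E) = 0.59425660 / 0.61727184 = 0.9627

Final posterior: 0.9627


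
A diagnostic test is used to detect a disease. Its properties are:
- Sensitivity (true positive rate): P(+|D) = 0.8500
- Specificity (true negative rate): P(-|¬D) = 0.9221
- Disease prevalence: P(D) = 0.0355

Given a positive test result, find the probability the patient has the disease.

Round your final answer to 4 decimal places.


Let D = has disease, + = positive test

Given:
- P(D) = 0.0355 (prevalence)
- P(+|D) = 0.8500 (sensitivity)
- P(-|¬D) = 0.9221 (specificity)
- P(+|¬D) = 0.0779 (false positive rate = 1 - specificity)

Step 1: Find P(+)
P(+) = P(+|D)P(D) + P(+|¬D)P(¬D)
     = 0.8500 × 0.0355 + 0.0779 × 0.9645
     = 0.03017500 + 0.07513455
     = 0.10530955

Step 2: Apply Bayes' theorem for P(D|+)
P(D|+) = P(+|D)P(D) / P(+)
       = 0.03017500 / 0.10530955
       = 0.2865


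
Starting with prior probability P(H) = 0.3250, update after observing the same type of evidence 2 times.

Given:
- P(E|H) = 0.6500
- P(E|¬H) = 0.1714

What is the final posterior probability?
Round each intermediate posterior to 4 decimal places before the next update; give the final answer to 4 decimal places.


Sequential Bayesian updating:

Initial prior: P(H) = 0.3250

Update 1:
  P(E) = 0.6500 × 0.3250 + 0.1714 × 0.6750 = 0.21125000 + 0.11569500 = 0.32694500
  P(H|E) = 0.21125000 / 0.32694500 = 0.6461

Update 2:
  P(E) = 0.6500 × 0.6461 + 0.1714 × 0.3539 = 0.41996500 + 0.06065846 = 0.48062346
  P(H|E) = 0.41996500 / 0.48062346 = 0.8738

Final posterior: 0.8738


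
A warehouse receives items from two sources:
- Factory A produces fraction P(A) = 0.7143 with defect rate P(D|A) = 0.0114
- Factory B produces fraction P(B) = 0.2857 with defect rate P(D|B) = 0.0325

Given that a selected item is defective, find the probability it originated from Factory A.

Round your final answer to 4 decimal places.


Let A = from Factory A, D = defective

Given:
- P(A) = 0.7143, P(B) = 0.2857
- P(D|A) = 0.0114, P(D|B) = 0.0325

Step 1: Find P(D)
P(D) = P(D|A)P(A) + P(D|B)P(B)
     = 0.0114 × 0.7143 + 0.0325 × 0.2857
     = 0.00814302 + 0.00928525
     = 0.01742827

Step 2: Apply Bayes' theorem
P(A|D) = P(D|A)P(A) / P(D)
       = 0.00814302 / 0.01742827
       = 0.4672


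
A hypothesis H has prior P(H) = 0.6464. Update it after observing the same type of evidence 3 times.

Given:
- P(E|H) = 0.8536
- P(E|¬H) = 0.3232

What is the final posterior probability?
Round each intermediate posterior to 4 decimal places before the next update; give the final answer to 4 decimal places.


Sequential Bayesian updating:

Initial prior: P(H) = 0.6464

Update 1:
  P(E) = 0.8536 × 0.6464 + 0.3232 × 0.3536 = 0.55176704 + 0.11428352 = 0.66605056
  P(H|E) = 0.55176704 / 0.66605056 = 0.8284

Update 2:
  P(E) = 0.8536 × 0.8284 + 0.3232 × 0.1716 = 0.70712224 + 0.05546112 = 0.76258336
  P(H|E) = 0.70712224 / 0.76258336 = 0.9273

Update 3:
  P(E) = 0.8536 × 0.9273 + 0.3232 × 0.0727 = 0.79154328 + 0.02349664 = 0.81503992
  P(H|E) = 0.79154328 / 0.81503992 = 0.9712

Final posterior: 0.9712


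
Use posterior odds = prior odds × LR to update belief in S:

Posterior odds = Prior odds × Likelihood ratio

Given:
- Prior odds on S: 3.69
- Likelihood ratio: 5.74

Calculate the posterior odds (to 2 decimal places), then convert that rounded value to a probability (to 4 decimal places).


Step 1: Calculate posterior odds
Posterior odds = Prior odds × LR
               = 3.69 × 5.74
               = 21.18

Step 2: Convert to probability
P(S|E) = Posterior odds / (1 + Posterior odds)
       = 21.18 / (1 + 21.18)
       = 21.18 / 22.18
       = 0.9549

The evidence increased P(S) from 0.7868 to 0.9549.


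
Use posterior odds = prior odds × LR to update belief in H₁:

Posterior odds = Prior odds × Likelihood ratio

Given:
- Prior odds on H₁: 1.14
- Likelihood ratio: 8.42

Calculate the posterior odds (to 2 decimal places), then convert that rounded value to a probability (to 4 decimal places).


Step 1: Calculate posterior odds
Posterior odds = Prior odds × LR
               = 1.14 × 8.42
               = 9.60

Step 2: Convert to probability
P(H₁|E) = Posterior odds / (1 + Posterior odds)
       = 9.60 / (1 + 9.60)
       = 9.60 / 10.60
       = 0.9057

The evidence increased P(H₁) from 0.5327 to 0.9057.


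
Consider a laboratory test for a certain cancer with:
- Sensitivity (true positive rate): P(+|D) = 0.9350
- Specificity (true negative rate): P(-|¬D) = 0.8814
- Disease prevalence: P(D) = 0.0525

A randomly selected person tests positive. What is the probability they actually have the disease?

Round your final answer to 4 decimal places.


Let D = has disease, + = positive test

Given:
- P(D) = 0.0525 (prevalence)
- P(+|D) = 0.9350 (sensitivity)
- P(-|¬D) = 0.8814 (specificity)
- P(+|¬D) = 0.1186 (false positive rate = 1 - specificity)

Step 1: Find P(+)
P(+) = P(+|D)P(D) + P(+|¬D)P(¬D)
     = 0.9350 × 0.0525 + 0.1186 × 0.9475
     = 0.04908750 + 0.11237350
     = 0.16146100

Step 2: Apply Bayes' theorem for P(D|+)
P(D|+) = P(+|D)P(D) / P(+)
       = 0.04908750 / 0.16146100
       = 0.3040


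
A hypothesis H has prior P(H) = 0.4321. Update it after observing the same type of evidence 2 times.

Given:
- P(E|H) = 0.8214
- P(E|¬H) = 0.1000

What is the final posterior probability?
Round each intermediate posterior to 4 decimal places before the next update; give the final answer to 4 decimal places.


Sequential Bayesian updating:

Initial prior: P(H) = 0.4321

Update 1:
  P(E) = 0.8214 × 0.4321 + 0.1000 × 0.5679 = 0.35492694 + 0.05679000 = 0.41171694
  P(H|E) = 0.35492694 / 0.41171694 = 0.8621

Update 2:
  P(E) = 0.8214 × 0.8621 + 0.1000 × 0.1379 = 0.70812894 + 0.01379000 = 0.72191894
  P(H|E) = 0.70812894 / 0.72191894 = 0.9809

Final posterior: 0.9809


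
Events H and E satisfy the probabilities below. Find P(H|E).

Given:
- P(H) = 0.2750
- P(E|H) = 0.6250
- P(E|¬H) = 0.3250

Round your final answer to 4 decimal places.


Bayes' theorem: P(H|E) = P(E|H) × P(H) / P(E)

Step 1: Calculate P(E) using law of total probability
P(E) = P(E|H)P(H) + P(E|¬H)P(¬H)
     = 0.6250 × 0.2750 + 0.3250 × 0.7250
     = 0.17187500 + 0.23562500
     = 0.40750000

Step 2: Apply Bayes' theorem
P(H|E) = P(E|H) × P(H) / P(E)
       = 0.17187500 / 0.40750000
       = 0.4218


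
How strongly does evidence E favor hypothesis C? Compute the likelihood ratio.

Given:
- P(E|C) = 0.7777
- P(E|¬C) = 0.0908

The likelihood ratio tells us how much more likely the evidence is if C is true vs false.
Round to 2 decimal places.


Likelihood Ratio (LR) = P(E|C) / P(E|¬C)

LR = 0.7777 / 0.0908
   = 8.56

The evidence is 8.56 times more likely if C is true than if C is false.
Because LR exceeds 1, E is evidence for C.


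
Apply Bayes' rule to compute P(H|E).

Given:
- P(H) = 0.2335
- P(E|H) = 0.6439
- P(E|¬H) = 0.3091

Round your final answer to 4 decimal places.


Bayes' theorem: P(H|E) = P(E|H) × P(H) / P(E)

Step 1: Calculate P(E) using law of total probability
P(E) = P(E|H)P(H) + P(E|¬H)P(¬H)
     = 0.6439 × 0.2335 + 0.3091 × 0.7665
     = 0.15035065 + 0.23692515
     = 0.38727580

Step 2: Apply Bayes' theorem
P(H|E) = P(E|H) × P(H) / P(E)
       = 0.15035065 / 0.38727580
       = 0.3882


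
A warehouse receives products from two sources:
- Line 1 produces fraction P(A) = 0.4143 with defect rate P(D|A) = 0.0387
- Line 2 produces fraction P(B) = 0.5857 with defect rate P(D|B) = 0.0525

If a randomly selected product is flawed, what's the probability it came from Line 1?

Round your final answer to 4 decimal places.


Let A = from Line 1, D = flawed

Given:
- P(A) = 0.4143, P(B) = 0.5857
- P(D|A) = 0.0387, P(D|B) = 0.0525

Step 1: Find P(D)
P(D) = P(D|A)P(A) + P(D|B)P(B)
     = 0.0387 × 0.4143 + 0.0525 × 0.5857
     = 0.01603341 + 0.03074925
     = 0.04678266

Step 2: Apply Bayes' theorem
P(A|D) = P(D|A)P(A) / P(D)
       = 0.01603341 / 0.04678266
       = 0.3427


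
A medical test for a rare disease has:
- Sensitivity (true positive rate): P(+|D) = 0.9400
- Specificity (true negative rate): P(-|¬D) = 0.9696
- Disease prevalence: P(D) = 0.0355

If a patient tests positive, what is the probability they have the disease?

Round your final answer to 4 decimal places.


Let D = has disease, + = positive test

Given:
- P(D) = 0.0355 (prevalence)
- P(+|D) = 0.9400 (sensitivity)
- P(-|¬D) = 0.9696 (specificity)
- P(+|¬D) = 0.0304 (false positive rate = 1 - specificity)

Step 1: Find P(+)
P(+) = P(+|D)P(D) + P(+|¬D)P(¬D)
     = 0.9400 × 0.0355 + 0.0304 × 0.9645
     = 0.03337000 + 0.02932080
     = 0.06269080

Step 2: Apply Bayes' theorem for P(D|+)
P(D|+) = P(+|D)P(D) / P(+)
       = 0.03337000 / 0.06269080
       = 0.5323


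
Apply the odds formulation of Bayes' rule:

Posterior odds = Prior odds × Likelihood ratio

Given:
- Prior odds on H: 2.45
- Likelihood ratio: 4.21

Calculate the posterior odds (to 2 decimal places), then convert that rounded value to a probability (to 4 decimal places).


Step 1: Calculate posterior odds
Posterior odds = Prior odds × LR
               = 2.45 × 4.21
               = 10.31

Step 2: Convert to probability
P(H|E) = Posterior odds / (1 + Posterior odds)
       = 10.31 / (1 + 10.31)
       = 10.31 / 11.31
       = 0.9116

The evidence increased P(H) from 0.7101 to 0.9116.


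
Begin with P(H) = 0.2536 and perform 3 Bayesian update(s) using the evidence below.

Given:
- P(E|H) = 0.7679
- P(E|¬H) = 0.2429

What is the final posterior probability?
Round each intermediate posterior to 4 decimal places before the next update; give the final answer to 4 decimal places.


Sequential Bayesian updating:

Initial prior: P(H) = 0.2536

Update 1:
  P(E) = 0.7679 × 0.2536 + 0.2429 × 0.7464 = 0.19473944 + 0.18130056 = 0.37604000
  P(H|E) = 0.19473944 / 0.37604000 = 0.5179

Update 2:
  P(E) = 0.7679 × 0.5179 + 0.2429 × 0.4821 = 0.39769541 + 0.11710209 = 0.51479750
  P(H|E) = 0.39769541 / 0.51479750 = 0.7725

Update 3:
  P(E) = 0.7679 × 0.7725 + 0.2429 × 0.2275 = 0.59320275 + 0.05525975 = 0.64846250
  P(H|E) = 0.59320275 / 0.64846250 = 0.9148

Final posterior: 0.9148


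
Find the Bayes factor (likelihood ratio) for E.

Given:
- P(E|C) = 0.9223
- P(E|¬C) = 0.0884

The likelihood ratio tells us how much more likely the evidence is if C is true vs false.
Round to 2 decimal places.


Likelihood Ratio (LR) = P(E|C) / P(E|¬C)

LR = 0.9223 / 0.0884
   = 10.43

The evidence is 10.43 times more likely if C is true than if C is false.
Because LR exceeds 1, E is evidence for C.


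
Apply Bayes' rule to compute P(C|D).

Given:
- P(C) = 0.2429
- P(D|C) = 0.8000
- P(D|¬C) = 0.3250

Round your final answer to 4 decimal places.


Bayes' theorem: P(C|D) = P(D|C) × P(C) / P(D)

Step 1: Calculate P(D) using law of total probability
P(D) = P(D|C)P(C) + P(D|¬C)P(¬C)
     = 0.8000 × 0.2429 + 0.3250 × 0.7571
     = 0.19432000 + 0.24605750
     = 0.44037750

Step 2: Apply Bayes' theorem
P(C|D) = P(D|C) × P(C) / P(D)
       = 0.19432000 / 0.44037750
       = 0.4413


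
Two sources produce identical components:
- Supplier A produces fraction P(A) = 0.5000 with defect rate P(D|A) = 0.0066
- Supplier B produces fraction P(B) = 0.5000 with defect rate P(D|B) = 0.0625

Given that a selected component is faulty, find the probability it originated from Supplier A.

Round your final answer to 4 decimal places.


Let A = from Supplier A, D = faulty

Given:
- P(A) = 0.5000, P(B) = 0.5000
- P(D|A) = 0.0066, P(D|B) = 0.0625

Step 1: Find P(D)
P(D) = P(D|A)P(A) + P(D|B)P(B)
     = 0.0066 × 0.5000 + 0.0625 × 0.5000
     = 0.00330000 + 0.03125000
     = 0.03455000

Step 2: Apply Bayes' theorem
P(A|D) = P(D|A)P(A) / P(D)
       = 0.00330000 / 0.03455000
       = 0.0955


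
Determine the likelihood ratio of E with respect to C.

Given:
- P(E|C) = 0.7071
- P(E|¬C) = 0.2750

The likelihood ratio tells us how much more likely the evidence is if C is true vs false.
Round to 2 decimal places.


Likelihood Ratio (LR) = P(E|C) / P(E|¬C)

LR = 0.7071 / 0.2750
   = 2.57

The evidence is 2.57 times more likely if C is true than if C is false.
Because LR exceeds 1, E is evidence for C.


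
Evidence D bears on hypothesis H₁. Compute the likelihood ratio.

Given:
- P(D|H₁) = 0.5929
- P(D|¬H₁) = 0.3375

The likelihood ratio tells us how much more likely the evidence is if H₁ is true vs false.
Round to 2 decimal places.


Likelihood Ratio (LR) = P(D|H₁) / P(D|¬H₁)

LR = 0.5929 / 0.3375
   = 1.76

The evidence is 1.76 times more likely if H₁ is true than if H₁ is false.
LR > 1, so observing D raises the odds in favor of H₁.


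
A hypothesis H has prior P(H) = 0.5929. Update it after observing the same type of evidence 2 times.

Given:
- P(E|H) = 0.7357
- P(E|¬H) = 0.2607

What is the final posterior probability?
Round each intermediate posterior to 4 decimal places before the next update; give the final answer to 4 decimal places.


Sequential Bayesian updating:

Initial prior: P(H) = 0.5929

Update 1:
  P(E) = 0.7357 × 0.5929 + 0.2607 × 0.4071 = 0.43619653 + 0.10613097 = 0.54232750
  P(H|E) = 0.43619653 / 0.54232750 = 0.8043

Update 2:
  P(E) = 0.7357 × 0.8043 + 0.2607 × 0.1957 = 0.59172351 + 0.05101899 = 0.64274250
  P(H|E) = 0.59172351 / 0.64274250 = 0.9206

Final posterior: 0.9206


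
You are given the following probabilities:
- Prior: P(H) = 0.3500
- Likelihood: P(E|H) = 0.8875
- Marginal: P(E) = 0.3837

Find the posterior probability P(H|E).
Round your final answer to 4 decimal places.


Using Bayes' theorem:

P(H|E) = P(E|H) × P(H) / P(E)
       = 0.8875 × 0.3500 / 0.3837
       = 0.31062500 / 0.3837
       = 0.8096

The evidence strengthens our belief in H.
Prior: 0.3500 → Posterior: 0.8096


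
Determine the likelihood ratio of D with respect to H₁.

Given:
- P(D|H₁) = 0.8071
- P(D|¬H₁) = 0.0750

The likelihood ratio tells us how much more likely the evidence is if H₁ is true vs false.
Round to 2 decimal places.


Likelihood Ratio (LR) = P(D|H₁) / P(D|¬H₁)

LR = 0.8071 / 0.0750
   = 10.76

The evidence is 10.76 times more likely if H₁ is true than if H₁ is false.
Because LR exceeds 1, D is evidence for H₁.


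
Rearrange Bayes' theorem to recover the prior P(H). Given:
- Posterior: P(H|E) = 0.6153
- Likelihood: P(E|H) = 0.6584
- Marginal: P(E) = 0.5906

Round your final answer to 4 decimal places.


From Bayes' theorem: P(H|E) = P(E|H) × P(H) / P(E)

Rearranging for P(H):
P(H) = P(H|E) × P(E) / P(E|H)
     = 0.6153 × 0.5906 / 0.6584
     = 0.36339618 / 0.6584
     = 0.5519


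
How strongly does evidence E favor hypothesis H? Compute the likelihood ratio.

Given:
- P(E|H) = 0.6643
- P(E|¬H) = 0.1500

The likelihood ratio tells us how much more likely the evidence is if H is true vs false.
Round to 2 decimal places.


Likelihood Ratio (LR) = P(E|H) / P(E|¬H)

LR = 0.6643 / 0.1500
   = 4.43

The evidence is 4.43 times more likely if H is true than if H is false.
LR > 1, so observing E raises the odds in favor of H.


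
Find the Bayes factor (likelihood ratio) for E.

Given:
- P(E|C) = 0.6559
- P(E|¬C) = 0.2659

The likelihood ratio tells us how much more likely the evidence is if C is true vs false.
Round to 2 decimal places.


Likelihood Ratio (LR) = P(E|C) / P(E|¬C)

LR = 0.6559 / 0.2659
   = 2.47

The evidence is 2.47 times more likely if C is true than if C is false.
Because LR exceeds 1, E is evidence for C.


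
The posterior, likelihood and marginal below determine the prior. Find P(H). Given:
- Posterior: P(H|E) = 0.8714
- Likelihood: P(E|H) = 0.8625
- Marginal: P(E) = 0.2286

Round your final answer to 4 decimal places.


From Bayes' theorem: P(H|E) = P(E|H) × P(H) / P(E)

Rearranging for P(H):
P(H) = P(H|E) × P(E) / P(E|H)
     = 0.8714 × 0.2286 / 0.8625
     = 0.19920204 / 0.8625
     = 0.2310


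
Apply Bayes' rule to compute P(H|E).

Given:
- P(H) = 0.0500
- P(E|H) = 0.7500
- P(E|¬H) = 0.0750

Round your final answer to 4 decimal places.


Bayes' theorem: P(H|E) = P(E|H) × P(H) / P(E)

Step 1: Calculate P(E) using law of total probability
P(E) = P(E|H)P(H) + P(E|¬H)P(¬H)
     = 0.7500 × 0.0500 + 0.0750 × 0.9500
     = 0.03750000 + 0.07125000
     = 0.10875000

Step 2: Apply Bayes' theorem
P(H|E) = P(E|H) × P(H) / P(E)
       = 0.03750000 / 0.10875000
       = 0.3448


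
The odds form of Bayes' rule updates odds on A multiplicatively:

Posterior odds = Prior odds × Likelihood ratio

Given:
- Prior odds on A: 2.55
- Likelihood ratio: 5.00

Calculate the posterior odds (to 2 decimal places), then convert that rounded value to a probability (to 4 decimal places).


Step 1: Calculate posterior odds
Posterior odds = Prior odds × LR
               = 2.55 × 5.00
               = 12.75

Step 2: Convert to probability
P(A|E) = Posterior odds / (1 + Posterior odds)
       = 12.75 / (1 + 12.75)
       = 12.75 / 13.75
       = 0.9273

The evidence increased P(A) from 0.7183 to 0.9273.


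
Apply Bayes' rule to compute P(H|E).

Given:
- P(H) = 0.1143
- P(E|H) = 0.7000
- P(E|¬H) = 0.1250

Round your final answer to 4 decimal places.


Bayes' theorem: P(H|E) = P(E|H) × P(H) / P(E)

Step 1: Calculate P(E) using law of total probability
P(E) = P(E|H)P(H) + P(E|¬H)P(¬H)
     = 0.7000 × 0.1143 + 0.1250 × 0.8857
     = 0.08001000 + 0.11071250
     = 0.19072250

Step 2: Apply Bayes' theorem
P(H|E) = P(E|H) × P(H) / P(E)
       = 0.08001000 / 0.19072250
       = 0.4195


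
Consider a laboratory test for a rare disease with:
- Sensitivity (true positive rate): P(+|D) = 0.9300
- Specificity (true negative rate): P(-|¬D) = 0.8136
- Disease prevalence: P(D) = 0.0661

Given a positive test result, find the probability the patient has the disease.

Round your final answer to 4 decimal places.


Let D = has disease, + = positive test

Given:
- P(D) = 0.0661 (prevalence)
- P(+|D) = 0.9300 (sensitivity)
- P(-|¬D) = 0.8136 (specificity)
- P(+|¬D) = 0.1864 (false positive rate = 1 - specificity)

Step 1: Find P(+)
P(+) = P(+|D)P(D) + P(+|¬D)P(¬D)
     = 0.9300 × 0.0661 + 0.1864 × 0.9339
     = 0.06147300 + 0.17407896
     = 0.23555196

Step 2: Apply Bayes' theorem for P(D|+)
P(D|+) = P(+|D)P(D) / P(+)
       = 0.06147300 / 0.23555196
       = 0.2610


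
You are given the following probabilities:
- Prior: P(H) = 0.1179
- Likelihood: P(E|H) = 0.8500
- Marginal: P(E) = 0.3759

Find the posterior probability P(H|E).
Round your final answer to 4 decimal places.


Using Bayes' theorem:

P(H|E) = P(E|H) × P(H) / P(E)
       = 0.8500 × 0.1179 / 0.3759
       = 0.10021500 / 0.3759
       = 0.2666

The evidence strengthens our belief in H.
Prior: 0.1179 → Posterior: 0.2666


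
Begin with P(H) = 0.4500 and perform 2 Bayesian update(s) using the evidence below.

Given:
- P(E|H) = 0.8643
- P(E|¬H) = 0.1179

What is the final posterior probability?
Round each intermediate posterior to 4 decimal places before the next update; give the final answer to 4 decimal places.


Sequential Bayesian updating:

Initial prior: P(H) = 0.4500

Update 1:
  P(E) = 0.8643 × 0.4500 + 0.1179 × 0.5500 = 0.38893500 + 0.06484500 = 0.45378000
  P(H|E) = 0.38893500 / 0.45378000 = 0.8571

Update 2:
  P(E) = 0.8643 × 0.8571 + 0.1179 × 0.1429 = 0.74079153 + 0.01684791 = 0.75763944
  P(H|E) = 0.74079153 / 0.75763944 = 0.9778

Final posterior: 0.9778


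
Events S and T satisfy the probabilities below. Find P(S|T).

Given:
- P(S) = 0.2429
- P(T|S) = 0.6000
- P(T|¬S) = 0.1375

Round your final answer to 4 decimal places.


Bayes' theorem: P(S|T) = P(T|S) × P(S) / P(T)

Step 1: Calculate P(T) using law of total probability
P(T) = P(T|S)P(S) + P(T|¬S)P(¬S)
     = 0.6000 × 0.2429 + 0.1375 × 0.7571
     = 0.14574000 + 0.10410125
     = 0.24984125

Step 2: Apply Bayes' theorem
P(S|T) = P(T|S) × P(S) / P(T)
       = 0.14574000 / 0.24984125
       = 0.5833


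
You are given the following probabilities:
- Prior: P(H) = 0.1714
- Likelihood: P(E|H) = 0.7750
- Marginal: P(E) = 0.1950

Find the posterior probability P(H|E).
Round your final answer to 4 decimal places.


Using Bayes' theorem:

P(H|E) = P(E|H) × P(H) / P(E)
       = 0.7750 × 0.1714 / 0.1950
       = 0.13283500 / 0.1950
       = 0.6812

The evidence strengthens our belief in H.
Prior: 0.1714 → Posterior: 0.6812


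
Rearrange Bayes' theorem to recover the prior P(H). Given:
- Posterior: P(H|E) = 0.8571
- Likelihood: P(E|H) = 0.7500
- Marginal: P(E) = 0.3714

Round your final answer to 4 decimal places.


From Bayes' theorem: P(H|E) = P(E|H) × P(H) / P(E)

Rearranging for P(H):
P(H) = P(H|E) × P(E) / P(E|H)
     = 0.8571 × 0.3714 / 0.7500
     = 0.31832694 / 0.7500
     = 0.4244


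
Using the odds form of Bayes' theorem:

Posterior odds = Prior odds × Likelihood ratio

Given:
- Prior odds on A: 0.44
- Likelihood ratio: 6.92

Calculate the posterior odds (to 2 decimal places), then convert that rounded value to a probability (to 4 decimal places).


Step 1: Calculate posterior odds
Posterior odds = Prior odds × LR
               = 0.44 × 6.92
               = 3.04

Step 2: Convert to probability
P(A|E) = Posterior odds / (1 + Posterior odds)
       = 3.04 / (1 + 3.04)
       = 3.04 / 4.04
       = 0.7525

The evidence increased P(A) from 0.3056 to 0.7525.


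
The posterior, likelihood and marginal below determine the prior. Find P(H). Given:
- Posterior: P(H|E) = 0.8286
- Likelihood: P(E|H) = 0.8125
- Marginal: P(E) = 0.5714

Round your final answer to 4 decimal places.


From Bayes' theorem: P(H|E) = P(E|H) × P(H) / P(E)

Rearranging for P(H):
P(H) = P(H|E) × P(E) / P(E|H)
     = 0.8286 × 0.5714 / 0.8125
     = 0.47346204 / 0.8125
     = 0.5827


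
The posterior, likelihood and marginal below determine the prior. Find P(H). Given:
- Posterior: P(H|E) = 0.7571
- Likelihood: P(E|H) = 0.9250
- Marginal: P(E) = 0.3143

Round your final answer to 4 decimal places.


From Bayes' theorem: P(H|E) = P(E|H) × P(H) / P(E)

Rearranging for P(H):
P(H) = P(H|E) × P(E) / P(E|H)
     = 0.7571 × 0.3143 / 0.9250
     = 0.23795653 / 0.9250
     = 0.2573


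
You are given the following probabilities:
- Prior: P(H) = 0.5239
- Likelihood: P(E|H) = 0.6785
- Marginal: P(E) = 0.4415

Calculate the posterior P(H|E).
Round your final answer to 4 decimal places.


Using Bayes' theorem:

P(H|E) = P(E|H) × P(H) / P(E)
       = 0.6785 × 0.5239 / 0.4415
       = 0.35546615 / 0.4415
       = 0.8051

The evidence strengthens our belief in H.
Prior: 0.5239 → Posterior: 0.8051


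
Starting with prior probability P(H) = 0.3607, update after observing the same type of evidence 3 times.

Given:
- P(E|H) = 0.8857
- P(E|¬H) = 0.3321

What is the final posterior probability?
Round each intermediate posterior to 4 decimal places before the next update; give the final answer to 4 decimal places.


Sequential Bayesian updating:

Initial prior: P(H) = 0.3607

Update 1:
  P(E) = 0.8857 × 0.3607 + 0.3321 × 0.6393 = 0.31947199 + 0.21231153 = 0.53178352
  P(H|E) = 0.31947199 / 0.53178352 = 0.6008

Update 2:
  P(E) = 0.8857 × 0.6008 + 0.3321 × 0.3992 = 0.53212856 + 0.13257432 = 0.66470288
  P(H|E) = 0.53212856 / 0.66470288 = 0.8006

Update 3:
  P(E) = 0.8857 × 0.8006 + 0.3321 × 0.1994 = 0.70909142 + 0.06622074 = 0.77531216
  P(H|E) = 0.70909142 / 0.77531216 = 0.9146

Final posterior: 0.9146


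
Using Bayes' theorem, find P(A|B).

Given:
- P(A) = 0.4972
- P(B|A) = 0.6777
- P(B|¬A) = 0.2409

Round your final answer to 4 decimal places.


Bayes' theorem: P(A|B) = P(B|A) × P(A) / P(B)

Step 1: Calculate P(B) using law of total probability
P(B) = P(B|A)P(A) + P(B|¬A)P(¬A)
     = 0.6777 × 0.4972 + 0.2409 × 0.5028
     = 0.33695244 + 0.12112452
     = 0.45807696

Step 2: Apply Bayes' theorem
P(A|B) = P(B|A) × P(A) / P(B)
       = 0.33695244 / 0.45807696
       = 0.7356


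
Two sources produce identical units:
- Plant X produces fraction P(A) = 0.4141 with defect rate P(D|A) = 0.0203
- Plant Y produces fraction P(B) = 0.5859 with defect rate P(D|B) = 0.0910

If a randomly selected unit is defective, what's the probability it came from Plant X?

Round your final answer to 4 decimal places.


Let A = from Plant X, D = defective

Given:
- P(A) = 0.4141, P(B) = 0.5859
- P(D|A) = 0.0203, P(D|B) = 0.0910

Step 1: Find P(D)
P(D) = P(D|A)P(A) + P(D|B)P(B)
     = 0.0203 × 0.4141 + 0.0910 × 0.5859
     = 0.00840623 + 0.05331690
     = 0.06172313

Step 2: Apply Bayes' theorem
P(A|D) = P(D|A)P(A) / P(D)
       = 0.00840623 / 0.06172313
       = 0.1362


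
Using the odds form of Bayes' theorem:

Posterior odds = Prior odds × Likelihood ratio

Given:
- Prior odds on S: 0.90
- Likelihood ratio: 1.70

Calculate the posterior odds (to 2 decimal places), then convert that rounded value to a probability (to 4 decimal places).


Step 1: Calculate posterior odds
Posterior odds = Prior odds × LR
               = 0.90 × 1.70
               = 1.53

Step 2: Convert to probability
P(S|E) = Posterior odds / (1 + Posterior odds)
       = 1.53 / (1 + 1.53)
       = 1.53 / 2.53
       = 0.6047

The evidence increased P(S) from 0.4737 to 0.6047.


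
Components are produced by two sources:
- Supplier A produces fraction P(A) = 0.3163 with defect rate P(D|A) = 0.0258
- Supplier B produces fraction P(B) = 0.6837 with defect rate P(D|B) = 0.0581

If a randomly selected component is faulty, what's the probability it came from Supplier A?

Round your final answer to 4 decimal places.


Let A = from Supplier A, D = faulty

Given:
- P(A) = 0.3163, P(B) = 0.6837
- P(D|A) = 0.0258, P(D|B) = 0.0581

Step 1: Find P(D)
P(D) = P(D|A)P(A) + P(D|B)P(B)
     = 0.0258 × 0.3163 + 0.0581 × 0.6837
     = 0.00816054 + 0.03972297
     = 0.04788351

Step 2: Apply Bayes' theorem
P(A|D) = P(D|A)P(A) / P(D)
       = 0.00816054 / 0.04788351
       = 0.1704


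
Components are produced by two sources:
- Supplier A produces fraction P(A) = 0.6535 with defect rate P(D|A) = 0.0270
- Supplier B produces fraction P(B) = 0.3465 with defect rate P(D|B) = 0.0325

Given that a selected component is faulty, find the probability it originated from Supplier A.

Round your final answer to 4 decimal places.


Let A = from Supplier A, D = faulty

Given:
- P(A) = 0.6535, P(B) = 0.3465
- P(D|A) = 0.0270, P(D|B) = 0.0325

Step 1: Find P(D)
P(D) = P(D|A)P(A) + P(D|B)P(B)
     = 0.0270 × 0.6535 + 0.0325 × 0.3465
     = 0.01764450 + 0.01126125
     = 0.02890575

Step 2: Apply Bayes' theorem
P(A|D) = P(D|A)P(A) / P(D)
       = 0.01764450 / 0.02890575
       = 0.6104


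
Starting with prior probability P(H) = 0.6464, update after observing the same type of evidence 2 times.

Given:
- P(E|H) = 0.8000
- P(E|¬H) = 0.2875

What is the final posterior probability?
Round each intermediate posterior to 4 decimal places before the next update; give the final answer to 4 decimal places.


Sequential Bayesian updating:

Initial prior: P(H) = 0.6464

Update 1:
  P(E) = 0.8000 × 0.6464 + 0.2875 × 0.3536 = 0.51712000 + 0.10166000 = 0.61878000
  P(H|E) = 0.51712000 / 0.61878000 = 0.8357

Update 2:
  P(E) = 0.8000 × 0.8357 + 0.2875 × 0.1643 = 0.66856000 + 0.04723625 = 0.71579625
  P(H|E) = 0.66856000 / 0.71579625 = 0.9340

Final posterior: 0.9340


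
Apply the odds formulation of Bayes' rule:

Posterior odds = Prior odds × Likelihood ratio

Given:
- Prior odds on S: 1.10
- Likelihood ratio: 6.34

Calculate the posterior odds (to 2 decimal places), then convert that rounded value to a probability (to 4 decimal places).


Step 1: Calculate posterior odds
Posterior odds = Prior odds × LR
               = 1.10 × 6.34
               = 6.97

Step 2: Convert to probability
P(S|E) = Posterior odds / (1 + Posterior odds)
       = 6.97 / (1 + 6.97)
       = 6.97 / 7.97
       = 0.8745

The evidence increased P(S) from 0.5238 to 0.8745.


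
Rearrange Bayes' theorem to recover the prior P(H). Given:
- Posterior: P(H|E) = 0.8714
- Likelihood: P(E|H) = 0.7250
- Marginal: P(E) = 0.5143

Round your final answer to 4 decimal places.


From Bayes' theorem: P(H|E) = P(E|H) × P(H) / P(E)

Rearranging for P(H):
P(H) = P(H|E) × P(E) / P(E|H)
     = 0.8714 × 0.5143 / 0.7250
     = 0.44816102 / 0.7250
     = 0.6182


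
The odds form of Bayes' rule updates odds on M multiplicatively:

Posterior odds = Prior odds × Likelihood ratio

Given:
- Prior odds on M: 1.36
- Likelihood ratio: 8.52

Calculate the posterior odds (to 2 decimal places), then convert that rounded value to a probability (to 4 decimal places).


Step 1: Calculate posterior odds
Posterior odds = Prior odds × LR
               = 1.36 × 8.52
               = 11.59

Step 2: Convert to probability
P(M|E) = Posterior odds / (1 + Posterior odds)
       = 11.59 / (1 + 11.59)
       = 11.59 / 12.59
       = 0.9206

The evidence increased P(M) from 0.5763 to 0.9206.


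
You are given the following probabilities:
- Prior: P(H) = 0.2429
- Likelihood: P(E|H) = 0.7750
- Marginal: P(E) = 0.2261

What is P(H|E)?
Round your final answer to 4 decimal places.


Using Bayes' theorem:

P(H|E) = P(E|H) × P(H) / P(E)
       = 0.7750 × 0.2429 / 0.2261
       = 0.18824750 / 0.2261
       = 0.8326

The evidence strengthens our belief in H.
Prior: 0.2429 → Posterior: 0.8326


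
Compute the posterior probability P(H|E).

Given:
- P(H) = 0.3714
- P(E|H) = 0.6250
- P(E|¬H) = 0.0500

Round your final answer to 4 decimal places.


Bayes' theorem: P(H|E) = P(E|H) × P(H) / P(E)

Step 1: Calculate P(E) using law of total probability
P(E) = P(E|H)P(H) + P(E|¬H)P(¬H)
     = 0.6250 × 0.3714 + 0.0500 × 0.6286
     = 0.23212500 + 0.03143000
     = 0.26355500

Step 2: Apply Bayes' theorem
P(H|E) = P(E|H) × P(H) / P(E)
       = 0.23212500 / 0.26355500
       = 0.8807


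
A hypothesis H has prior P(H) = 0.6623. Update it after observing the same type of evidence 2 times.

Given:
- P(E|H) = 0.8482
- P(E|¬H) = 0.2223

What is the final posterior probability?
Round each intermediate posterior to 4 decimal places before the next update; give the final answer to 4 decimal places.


Sequential Bayesian updating:

Initial prior: P(H) = 0.6623

Update 1:
  P(E) = 0.8482 × 0.6623 + 0.2223 × 0.3377 = 0.56176286 + 0.07507071 = 0.63683357
  P(H|E) = 0.56176286 / 0.63683357 = 0.8821

Update 2:
  P(E) = 0.8482 × 0.8821 + 0.2223 × 0.1179 = 0.74819722 + 0.02620917 = 0.77440639
  P(H|E) = 0.74819722 / 0.77440639 = 0.9662

Final posterior: 0.9662


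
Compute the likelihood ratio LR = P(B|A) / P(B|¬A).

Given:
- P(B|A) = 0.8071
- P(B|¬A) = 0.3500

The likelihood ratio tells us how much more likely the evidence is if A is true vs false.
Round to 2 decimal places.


Likelihood Ratio (LR) = P(B|A) / P(B|¬A)

LR = 0.8071 / 0.3500
   = 2.31

The evidence is 2.31 times more likely if A is true than if A is false.
Because LR exceeds 1, B is evidence for A.


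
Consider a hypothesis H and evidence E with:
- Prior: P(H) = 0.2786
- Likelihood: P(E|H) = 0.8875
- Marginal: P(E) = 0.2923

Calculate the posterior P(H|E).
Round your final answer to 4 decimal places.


Using Bayes' theorem:

P(H|E) = P(E|H) × P(H) / P(E)
       = 0.8875 × 0.2786 / 0.2923
       = 0.24725750 / 0.2923
       = 0.8459

The evidence strengthens our belief in H.
Prior: 0.2786 → Posterior: 0.8459


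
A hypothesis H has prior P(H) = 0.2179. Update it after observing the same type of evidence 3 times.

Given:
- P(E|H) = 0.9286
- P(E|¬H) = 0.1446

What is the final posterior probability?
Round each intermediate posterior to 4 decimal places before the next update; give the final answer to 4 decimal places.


Sequential Bayesian updating:

Initial prior: P(H) = 0.2179

Update 1:
  P(E) = 0.9286 × 0.2179 + 0.1446 × 0.7821 = 0.20234194 + 0.11309166 = 0.31543360
  P(H|E) = 0.20234194 / 0.31543360 = 0.6415

Update 2:
  P(E) = 0.9286 × 0.6415 + 0.1446 × 0.3585 = 0.59569690 + 0.05183910 = 0.64753600
  P(H|E) = 0.59569690 / 0.64753600 = 0.9199

Update 3:
  P(E) = 0.9286 × 0.9199 + 0.1446 × 0.0801 = 0.85421914 + 0.01158246 = 0.86580160
  P(H|E) = 0.85421914 / 0.86580160 = 0.9866

Final posterior: 0.9866


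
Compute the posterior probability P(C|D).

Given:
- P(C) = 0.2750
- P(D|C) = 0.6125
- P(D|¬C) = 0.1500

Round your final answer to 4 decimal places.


Bayes' theorem: P(C|D) = P(D|C) × P(C) / P(D)

Step 1: Calculate P(D) using law of total probability
P(D) = P(D|C)P(C) + P(D|¬C)P(¬C)
     = 0.6125 × 0.2750 + 0.1500 × 0.7250
     = 0.16843750 + 0.10875000
     = 0.27718750

Step 2: Apply Bayes' theorem
P(C|D) = P(D|C) × P(C) / P(D)
       = 0.16843750 / 0.27718750
       = 0.6077


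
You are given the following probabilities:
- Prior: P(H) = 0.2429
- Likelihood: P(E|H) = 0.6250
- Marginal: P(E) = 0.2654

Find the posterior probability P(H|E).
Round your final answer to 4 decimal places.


Using Bayes' theorem:

P(H|E) = P(E|H) × P(H) / P(E)
       = 0.6250 × 0.2429 / 0.2654
       = 0.15181250 / 0.2654
       = 0.5720

The evidence strengthens our belief in H.
Prior: 0.2429 → Posterior: 0.5720


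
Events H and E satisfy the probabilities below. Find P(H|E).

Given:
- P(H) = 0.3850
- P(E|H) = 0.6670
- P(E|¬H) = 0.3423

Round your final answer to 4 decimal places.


Bayes' theorem: P(H|E) = P(E|H) × P(H) / P(E)

Step 1: Calculate P(E) using law of total probability
P(E) = P(E|H)P(H) + P(E|¬H)P(¬H)
     = 0.6670 × 0.3850 + 0.3423 × 0.6150
     = 0.25679500 + 0.21051450
     = 0.46730950

Step 2: Apply Bayes' theorem
P(H|E) = P(E|H) × P(H) / P(E)
       = 0.25679500 / 0.46730950
       = 0.5495


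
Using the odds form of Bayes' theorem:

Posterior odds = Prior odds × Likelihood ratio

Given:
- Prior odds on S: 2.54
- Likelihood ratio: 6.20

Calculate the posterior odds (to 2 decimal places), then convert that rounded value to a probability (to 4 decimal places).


Step 1: Calculate posterior odds
Posterior odds = Prior odds × LR
               = 2.54 × 6.20
               = 15.75

Step 2: Convert to probability
P(S|E) = Posterior odds / (1 + Posterior odds)
       = 15.75 / (1 + 15.75)
       = 15.75 / 16.75
       = 0.9403

The evidence increased P(S) from 0.7175 to 0.9403.


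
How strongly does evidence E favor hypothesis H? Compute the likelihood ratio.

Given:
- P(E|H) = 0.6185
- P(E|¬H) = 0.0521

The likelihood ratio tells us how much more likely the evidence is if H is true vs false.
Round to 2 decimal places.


Likelihood Ratio (LR) = P(E|H) / P(E|¬H)

LR = 0.6185 / 0.0521
   = 11.87

The evidence is 11.87 times more likely if H is true than if H is false.
Because LR exceeds 1, E is evidence for H.


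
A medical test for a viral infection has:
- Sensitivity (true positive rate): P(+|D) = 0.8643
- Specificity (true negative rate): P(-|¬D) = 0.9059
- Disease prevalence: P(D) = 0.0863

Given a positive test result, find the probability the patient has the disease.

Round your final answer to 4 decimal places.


Let D = has disease, + = positive test

Given:
- P(D) = 0.0863 (prevalence)
- P(+|D) = 0.8643 (sensitivity)
- P(-|¬D) = 0.9059 (specificity)
- P(+|¬D) = 0.0941 (false positive rate = 1 - specificity)

Step 1: Find P(+)
P(+) = P(+|D)P(D) + P(+|¬D)P(¬D)
     = 0.8643 × 0.0863 + 0.0941 × 0.9137
     = 0.07458909 + 0.08597917
     = 0.16056826

Step 2: Apply Bayes' theorem for P(D|+)
P(D|+) = P(+|D)P(D) / P(+)
       = 0.07458909 / 0.16056826
       = 0.4645


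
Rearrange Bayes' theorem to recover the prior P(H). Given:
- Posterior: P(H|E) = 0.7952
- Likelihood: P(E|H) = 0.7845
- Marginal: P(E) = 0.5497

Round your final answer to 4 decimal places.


From Bayes' theorem: P(H|E) = P(E|H) × P(H) / P(E)

Rearranging for P(H):
P(H) = P(H|E) × P(E) / P(E|H)
     = 0.7952 × 0.5497 / 0.7845
     = 0.43712144 / 0.7845
     = 0.5572


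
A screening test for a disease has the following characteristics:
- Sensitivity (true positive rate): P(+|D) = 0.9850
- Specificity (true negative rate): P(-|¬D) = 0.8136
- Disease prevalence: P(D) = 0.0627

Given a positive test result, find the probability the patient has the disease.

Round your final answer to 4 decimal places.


Let D = has disease, + = positive test

Given:
- P(D) = 0.0627 (prevalence)
- P(+|D) = 0.9850 (sensitivity)
- P(-|¬D) = 0.8136 (specificity)
- P(+|¬D) = 0.1864 (false positive rate = 1 - specificity)

Step 1: Find P(+)
P(+) = P(+|D)P(D) + P(+|¬D)P(¬D)
     = 0.9850 × 0.0627 + 0.1864 × 0.9373
     = 0.06175950 + 0.17471272
     = 0.23647222

Step 2: Apply Bayes' theorem for P(D|+)
P(D|+) = P(+|D)P(D) / P(+)
       = 0.06175950 / 0.23647222
       = 0.2612


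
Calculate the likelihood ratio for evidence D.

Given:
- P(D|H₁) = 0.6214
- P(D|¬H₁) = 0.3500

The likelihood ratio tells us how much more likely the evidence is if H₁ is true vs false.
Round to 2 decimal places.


Likelihood Ratio (LR) = P(D|H₁) / P(D|¬H₁)

LR = 0.6214 / 0.3500
   = 1.78

The evidence is 1.78 times more likely if H₁ is true than if H₁ is false.
Since LR > 1, the evidence supports H₁ over ¬H₁.


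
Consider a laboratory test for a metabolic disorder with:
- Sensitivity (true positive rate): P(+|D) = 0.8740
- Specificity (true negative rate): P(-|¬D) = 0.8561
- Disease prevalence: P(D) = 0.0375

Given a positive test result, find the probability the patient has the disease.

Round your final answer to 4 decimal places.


Let D = has disease, + = positive test

Given:
- P(D) = 0.0375 (prevalence)
- P(+|D) = 0.8740 (sensitivity)
- P(-|¬D) = 0.8561 (specificity)
- P(+|¬D) = 0.1439 (false positive rate = 1 - specificity)

Step 1: Find P(+)
P(+) = P(+|D)P(D) + P(+|¬D)P(¬D)
     = 0.8740 × 0.0375 + 0.1439 × 0.9625
     = 0.03277500 + 0.13850375
     = 0.17127875

Step 2: Apply Bayes' theorem for P(D|+)
P(D|+) = P(+|D)P(D) / P(+)
       = 0.03277500 / 0.17127875
       = 0.1914


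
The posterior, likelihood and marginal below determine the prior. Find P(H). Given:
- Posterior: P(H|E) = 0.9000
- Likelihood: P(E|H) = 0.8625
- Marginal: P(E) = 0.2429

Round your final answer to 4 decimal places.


From Bayes' theorem: P(H|E) = P(E|H) × P(H) / P(E)

Rearranging for P(H):
P(H) = P(H|E) × P(E) / P(E|H)
     = 0.9000 × 0.2429 / 0.8625
     = 0.21861000 / 0.8625
     = 0.2535


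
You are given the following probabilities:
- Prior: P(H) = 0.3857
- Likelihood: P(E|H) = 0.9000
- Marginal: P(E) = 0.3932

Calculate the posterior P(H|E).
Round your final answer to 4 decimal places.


Using Bayes' theorem:

P(H|E) = P(E|H) × P(H) / P(E)
       = 0.9000 × 0.3857 / 0.3932
       = 0.34713000 / 0.3932
       = 0.8828

The evidence strengthens our belief in H.
Prior: 0.3857 → Posterior: 0.8828


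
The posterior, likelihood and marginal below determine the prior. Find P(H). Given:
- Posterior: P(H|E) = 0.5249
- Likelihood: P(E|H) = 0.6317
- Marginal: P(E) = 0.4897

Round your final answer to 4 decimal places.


From Bayes' theorem: P(H|E) = P(E|H) × P(H) / P(E)

Rearranging for P(H):
P(H) = P(H|E) × P(E) / P(E|H)
     = 0.5249 × 0.4897 / 0.6317
     = 0.25704353 / 0.6317
     = 0.4069
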